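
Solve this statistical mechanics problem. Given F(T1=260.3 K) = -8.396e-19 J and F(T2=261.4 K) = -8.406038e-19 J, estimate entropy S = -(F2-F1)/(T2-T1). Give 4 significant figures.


Step 1: dF = F2 - F1 = -8.406038e-19 - (-8.396e-19) = -1.0038e-21 J
Step 2: dT = T2 - T1 = 261.4 - 260.3 = 1.1 K
Step 3: S = -dF/dT = -(-1.0038e-21)/1.1 = 9.125e-22 J/K

9.125e-22


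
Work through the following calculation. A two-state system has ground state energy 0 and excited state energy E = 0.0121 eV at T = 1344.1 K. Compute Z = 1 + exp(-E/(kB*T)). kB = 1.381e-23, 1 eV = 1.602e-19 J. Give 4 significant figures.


Step 1: Compute beta*E = E*eV/(kB*T) = 0.0121*1.602e-19/(1.381e-23*1344.1) = 0.1044
Step 2: exp(-beta*E) = exp(-0.1044) = 0.9008
Step 3: Z = 1 + 0.9008 = 1.901

1.901


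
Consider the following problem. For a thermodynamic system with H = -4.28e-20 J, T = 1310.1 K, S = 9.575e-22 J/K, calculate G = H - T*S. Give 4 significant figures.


Step 1: T*S = 1310.1 * 9.575e-22 = 1.254e-18 J
Step 2: G = H - T*S = -4.28e-20 - 1.254e-18
Step 3: G = -1.297e-18 J

-1.297e-18


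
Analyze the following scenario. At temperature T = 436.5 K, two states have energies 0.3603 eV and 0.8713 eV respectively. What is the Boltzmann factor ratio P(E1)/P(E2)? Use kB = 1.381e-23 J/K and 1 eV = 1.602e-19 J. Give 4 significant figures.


Step 1: Compute energy difference dE = E1 - E2 = 0.3603 - 0.8713 = -0.511 eV
Step 2: Convert to Joules: dE_J = -0.511 * 1.602e-19 = -8.186e-20 J
Step 3: Compute exponent = -dE_J / (kB * T) = -(-8.186e-20) / (1.381e-23 * 436.5) = 13.58
Step 4: P(E1)/P(E2) = exp(13.58) = 7.903e+05

7.903e+05


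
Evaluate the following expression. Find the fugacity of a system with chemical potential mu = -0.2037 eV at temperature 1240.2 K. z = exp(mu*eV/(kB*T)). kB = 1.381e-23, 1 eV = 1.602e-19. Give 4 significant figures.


Step 1: Convert mu to Joules: -0.2037*1.602e-19 = -3.263e-20 J
Step 2: kB*T = 1.381e-23*1240.2 = 1.713e-20 J
Step 3: mu/(kB*T) = -1.905
Step 4: z = exp(-1.905) = 0.1488

0.1488


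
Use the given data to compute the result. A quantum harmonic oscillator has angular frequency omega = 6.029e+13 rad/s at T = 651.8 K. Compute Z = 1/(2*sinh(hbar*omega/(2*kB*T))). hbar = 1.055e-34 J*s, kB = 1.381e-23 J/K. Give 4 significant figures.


Step 1: Compute x = hbar*omega/(kB*T) = 1.055e-34*6.029e+13/(1.381e-23*651.8) = 0.7066
Step 2: x/2 = 0.3533
Step 3: sinh(x/2) = 0.3607
Step 4: Z = 1/(2*0.3607) = 1.386

1.386


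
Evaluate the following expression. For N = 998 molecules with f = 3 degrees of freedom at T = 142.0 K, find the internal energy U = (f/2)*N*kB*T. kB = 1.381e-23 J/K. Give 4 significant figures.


Step 1: f/2 = 3/2 = 1.5
Step 2: N*kB*T = 998*1.381e-23*142.0 = 1.957e-18
Step 3: U = 1.5 * 1.957e-18 = 2.936e-18 J

2.936e-18


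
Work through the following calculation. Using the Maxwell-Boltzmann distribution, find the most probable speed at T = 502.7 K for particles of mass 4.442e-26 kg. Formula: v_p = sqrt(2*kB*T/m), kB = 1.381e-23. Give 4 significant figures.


Step 1: Numerator = 2*kB*T = 2*1.381e-23*502.7 = 1.388e-20
Step 2: Ratio = 1.388e-20 / 4.442e-26 = 3.126e+05
Step 3: v_p = sqrt(3.126e+05) = 559.1 m/s

559.1


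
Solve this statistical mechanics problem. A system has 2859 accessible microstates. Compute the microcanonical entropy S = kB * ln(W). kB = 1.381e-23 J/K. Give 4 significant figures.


Step 1: ln(W) = ln(2859) = 7.958
Step 2: S = kB * ln(W) = 1.381e-23 * 7.958
Step 3: S = 1.099e-22 J/K

1.099e-22


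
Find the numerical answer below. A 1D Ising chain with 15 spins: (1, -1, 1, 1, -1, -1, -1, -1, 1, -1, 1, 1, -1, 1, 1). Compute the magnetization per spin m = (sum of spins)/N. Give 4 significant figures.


Step 1: Count up spins (+1): 8, down spins (-1): 7
Step 2: Total magnetization M = 8 - 7 = 1
Step 3: m = M/N = 1/15 = 0.06667

0.06667


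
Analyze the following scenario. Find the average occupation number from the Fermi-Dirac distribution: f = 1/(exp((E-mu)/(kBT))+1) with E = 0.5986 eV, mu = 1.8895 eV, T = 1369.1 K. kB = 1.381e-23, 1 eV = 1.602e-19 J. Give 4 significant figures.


Step 1: (E - mu) = 0.5986 - 1.8895 = -1.291 eV
Step 2: Convert: (E-mu)*eV = -2.068e-19 J
Step 3: x = (E-mu)*eV/(kB*T) = -10.94
Step 4: f = 1/(exp(-10.94)+1) = 1

1


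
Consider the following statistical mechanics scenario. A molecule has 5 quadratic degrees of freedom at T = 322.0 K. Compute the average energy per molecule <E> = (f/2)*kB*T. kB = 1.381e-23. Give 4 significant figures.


Step 1: f/2 = 5/2 = 2.5
Step 2: kB*T = 1.381e-23 * 322.0 = 4.447e-21
Step 3: <E> = 2.5 * 4.447e-21 = 1.112e-20 J

1.112e-20


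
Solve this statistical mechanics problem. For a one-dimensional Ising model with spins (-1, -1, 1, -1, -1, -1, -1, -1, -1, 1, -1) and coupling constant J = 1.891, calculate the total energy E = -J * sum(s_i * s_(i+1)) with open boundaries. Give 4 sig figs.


Step 1: Nearest-neighbor products: 1, -1, -1, 1, 1, 1, 1, 1, -1, -1
Step 2: Sum of products = 2
Step 3: E = -1.891 * 2 = -3.782

-3.782


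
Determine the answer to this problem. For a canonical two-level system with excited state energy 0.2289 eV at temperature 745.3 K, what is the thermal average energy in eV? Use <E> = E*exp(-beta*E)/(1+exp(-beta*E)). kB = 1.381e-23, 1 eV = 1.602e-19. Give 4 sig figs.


Step 1: beta*E = 0.2289*1.602e-19/(1.381e-23*745.3) = 3.563
Step 2: exp(-beta*E) = 0.02836
Step 3: <E> = 0.2289*0.02836/(1+0.02836) = 0.006313 eV

0.006313


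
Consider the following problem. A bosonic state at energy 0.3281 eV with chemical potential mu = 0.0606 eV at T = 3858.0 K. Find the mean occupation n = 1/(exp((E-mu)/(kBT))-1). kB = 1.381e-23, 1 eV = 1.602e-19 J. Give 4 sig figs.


Step 1: (E - mu) = 0.2675 eV
Step 2: x = (E-mu)*eV/(kB*T) = 0.2675*1.602e-19/(1.381e-23*3858.0) = 0.8043
Step 3: exp(x) = 2.235
Step 4: n = 1/(exp(x)-1) = 0.8096

0.8096


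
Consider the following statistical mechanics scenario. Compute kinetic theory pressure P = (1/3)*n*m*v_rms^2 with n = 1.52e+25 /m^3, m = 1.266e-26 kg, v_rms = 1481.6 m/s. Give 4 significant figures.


Step 1: v_rms^2 = 1481.6^2 = 2.195e+06
Step 2: n*m = 1.52e+25*1.266e-26 = 0.1924
Step 3: P = (1/3)*0.1924*2.195e+06 = 1.408e+05 Pa

1.408e+05


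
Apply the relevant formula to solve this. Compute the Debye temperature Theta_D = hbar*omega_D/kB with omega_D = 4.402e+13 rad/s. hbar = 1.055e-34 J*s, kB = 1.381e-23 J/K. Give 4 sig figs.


Step 1: hbar*omega_D = 1.055e-34 * 4.402e+13 = 4.644e-21 J
Step 2: Theta_D = 4.644e-21 / 1.381e-23
Step 3: Theta_D = 336.3 K

336.3


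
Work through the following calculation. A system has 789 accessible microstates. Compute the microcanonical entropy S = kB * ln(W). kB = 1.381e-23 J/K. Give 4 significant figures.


Step 1: ln(W) = ln(789) = 6.671
Step 2: S = kB * ln(W) = 1.381e-23 * 6.671
Step 3: S = 9.212e-23 J/K

9.212e-23


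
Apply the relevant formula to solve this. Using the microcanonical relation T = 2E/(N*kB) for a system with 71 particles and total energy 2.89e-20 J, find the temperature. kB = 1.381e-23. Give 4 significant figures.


Step 1: Numerator = 2*E = 2*2.89e-20 = 5.78e-20 J
Step 2: Denominator = N*kB = 71*1.381e-23 = 9.805e-22
Step 3: T = 5.78e-20 / 9.805e-22 = 58.95 K

58.95


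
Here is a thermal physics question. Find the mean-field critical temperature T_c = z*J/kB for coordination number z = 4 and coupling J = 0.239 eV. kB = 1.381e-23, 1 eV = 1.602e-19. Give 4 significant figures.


Step 1: z*J = 4*0.239 = 0.956 eV
Step 2: Convert to Joules: 0.956*1.602e-19 = 1.532e-19 J
Step 3: T_c = 1.532e-19 / 1.381e-23 = 1.109e+04 K

1.109e+04


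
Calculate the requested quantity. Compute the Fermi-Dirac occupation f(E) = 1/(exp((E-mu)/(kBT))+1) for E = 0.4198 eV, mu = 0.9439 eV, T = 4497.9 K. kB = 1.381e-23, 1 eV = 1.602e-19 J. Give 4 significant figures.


Step 1: (E - mu) = 0.4198 - 0.9439 = -0.5241 eV
Step 2: Convert: (E-mu)*eV = -8.396e-20 J
Step 3: x = (E-mu)*eV/(kB*T) = -1.352
Step 4: f = 1/(exp(-1.352)+1) = 0.7944

0.7944


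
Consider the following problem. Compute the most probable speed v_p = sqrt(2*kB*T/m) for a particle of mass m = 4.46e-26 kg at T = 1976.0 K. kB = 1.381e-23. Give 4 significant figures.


Step 1: Numerator = 2*kB*T = 2*1.381e-23*1976.0 = 5.458e-20
Step 2: Ratio = 5.458e-20 / 4.46e-26 = 1.224e+06
Step 3: v_p = sqrt(1.224e+06) = 1106 m/s

1106


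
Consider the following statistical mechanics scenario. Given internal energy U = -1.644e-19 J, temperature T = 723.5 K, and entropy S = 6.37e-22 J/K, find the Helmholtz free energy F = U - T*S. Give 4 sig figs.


Step 1: T*S = 723.5 * 6.37e-22 = 4.609e-19 J
Step 2: F = U - T*S = -1.644e-19 - 4.609e-19
Step 3: F = -6.253e-19 J

-6.253e-19


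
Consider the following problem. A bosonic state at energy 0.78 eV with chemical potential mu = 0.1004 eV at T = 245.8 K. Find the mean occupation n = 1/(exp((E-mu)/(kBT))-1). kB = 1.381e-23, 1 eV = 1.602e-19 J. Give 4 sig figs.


Step 1: (E - mu) = 0.6796 eV
Step 2: x = (E-mu)*eV/(kB*T) = 0.6796*1.602e-19/(1.381e-23*245.8) = 32.07
Step 3: exp(x) = 8.495e+13
Step 4: n = 1/(exp(x)-1) = 1.177e-14

1.177e-14


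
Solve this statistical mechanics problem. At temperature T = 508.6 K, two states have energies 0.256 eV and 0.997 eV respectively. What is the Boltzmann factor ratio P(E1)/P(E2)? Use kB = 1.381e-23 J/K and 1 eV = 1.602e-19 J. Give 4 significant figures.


Step 1: Compute energy difference dE = E1 - E2 = 0.256 - 0.997 = -0.741 eV
Step 2: Convert to Joules: dE_J = -0.741 * 1.602e-19 = -1.187e-19 J
Step 3: Compute exponent = -dE_J / (kB * T) = -(-1.187e-19) / (1.381e-23 * 508.6) = 16.9
Step 4: P(E1)/P(E2) = exp(16.9) = 2.188e+07

2.188e+07


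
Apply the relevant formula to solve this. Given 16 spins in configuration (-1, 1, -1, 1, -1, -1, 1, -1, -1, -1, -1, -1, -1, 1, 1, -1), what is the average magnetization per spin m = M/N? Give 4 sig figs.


Step 1: Count up spins (+1): 5, down spins (-1): 11
Step 2: Total magnetization M = 5 - 11 = -6
Step 3: m = M/N = -6/16 = -0.375

-0.375


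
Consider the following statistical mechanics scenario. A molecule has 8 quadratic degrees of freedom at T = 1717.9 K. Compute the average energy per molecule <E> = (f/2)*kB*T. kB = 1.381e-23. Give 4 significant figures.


Step 1: f/2 = 8/2 = 4
Step 2: kB*T = 1.381e-23 * 1717.9 = 2.372e-20
Step 3: <E> = 4 * 2.372e-20 = 9.49e-20 J

9.49e-20


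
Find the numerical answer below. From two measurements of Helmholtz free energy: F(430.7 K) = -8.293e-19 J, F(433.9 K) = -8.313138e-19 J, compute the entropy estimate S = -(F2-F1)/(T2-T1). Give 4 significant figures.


Step 1: dF = F2 - F1 = -8.313138e-19 - (-8.293e-19) = -2.0138e-21 J
Step 2: dT = T2 - T1 = 433.9 - 430.7 = 3.2 K
Step 3: S = -dF/dT = -(-2.0138e-21)/3.2 = 6.293e-22 J/K

6.293e-22


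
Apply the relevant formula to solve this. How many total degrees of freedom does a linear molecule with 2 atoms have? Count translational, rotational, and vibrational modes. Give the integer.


Step 1: Translational DOF = 3
Step 2: Rotational DOF (linear) = 2
Step 3: Vibrational DOF = 3*2 - 5 = 1
Step 4: Total = 3 + 2 + 1 = 6

6


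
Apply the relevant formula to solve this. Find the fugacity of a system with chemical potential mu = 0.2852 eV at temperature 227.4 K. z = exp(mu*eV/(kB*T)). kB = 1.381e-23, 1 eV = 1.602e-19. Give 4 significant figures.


Step 1: Convert mu to Joules: 0.2852*1.602e-19 = 4.569e-20 J
Step 2: kB*T = 1.381e-23*227.4 = 3.14e-21 J
Step 3: mu/(kB*T) = 14.55
Step 4: z = exp(14.55) = 2.082e+06

2.082e+06


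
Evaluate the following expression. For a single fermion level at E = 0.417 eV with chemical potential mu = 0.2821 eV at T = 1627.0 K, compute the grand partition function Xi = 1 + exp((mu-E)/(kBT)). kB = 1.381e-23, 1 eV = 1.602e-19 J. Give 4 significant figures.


Step 1: (mu - E) = 0.2821 - 0.417 = -0.1349 eV
Step 2: x = (mu-E)*eV/(kB*T) = -0.1349*1.602e-19/(1.381e-23*1627.0) = -0.9618
Step 3: exp(x) = 0.3822
Step 4: Xi = 1 + 0.3822 = 1.382

1.382


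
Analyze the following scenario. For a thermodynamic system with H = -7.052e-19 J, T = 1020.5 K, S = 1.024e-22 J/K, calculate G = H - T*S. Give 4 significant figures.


Step 1: T*S = 1020.5 * 1.024e-22 = 1.045e-19 J
Step 2: G = H - T*S = -7.052e-19 - 1.045e-19
Step 3: G = -8.097e-19 J

-8.097e-19


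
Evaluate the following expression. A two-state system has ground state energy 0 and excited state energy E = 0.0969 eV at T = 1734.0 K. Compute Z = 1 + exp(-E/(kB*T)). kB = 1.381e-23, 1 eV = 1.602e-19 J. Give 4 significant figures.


Step 1: Compute beta*E = E*eV/(kB*T) = 0.0969*1.602e-19/(1.381e-23*1734.0) = 0.6483
Step 2: exp(-beta*E) = exp(-0.6483) = 0.523
Step 3: Z = 1 + 0.523 = 1.523

1.523


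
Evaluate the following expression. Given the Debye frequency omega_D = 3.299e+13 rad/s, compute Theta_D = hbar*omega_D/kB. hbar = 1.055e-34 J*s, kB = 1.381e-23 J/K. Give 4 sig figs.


Step 1: hbar*omega_D = 1.055e-34 * 3.299e+13 = 3.48e-21 J
Step 2: Theta_D = 3.48e-21 / 1.381e-23
Step 3: Theta_D = 252 K

252


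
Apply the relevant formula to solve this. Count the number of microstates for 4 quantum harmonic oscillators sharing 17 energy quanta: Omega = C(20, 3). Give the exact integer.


Step 1: Use binomial coefficient C(20, 3)
Step 2: Numerator = 20! / 17!
Step 3: Denominator = 3!
Step 4: Omega = 1140

1140


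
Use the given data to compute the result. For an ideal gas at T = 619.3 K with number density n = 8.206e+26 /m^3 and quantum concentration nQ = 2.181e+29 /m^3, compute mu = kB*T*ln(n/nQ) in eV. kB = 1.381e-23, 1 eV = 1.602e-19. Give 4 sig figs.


Step 1: n/nQ = 8.206e+26/2.181e+29 = 0.003762
Step 2: ln(n/nQ) = -5.583
Step 3: mu = kB*T*ln(n/nQ) = 8.553e-21*-5.583 = -4.775e-20 J
Step 4: Convert to eV: -4.775e-20/1.602e-19 = -0.298 eV

-0.298


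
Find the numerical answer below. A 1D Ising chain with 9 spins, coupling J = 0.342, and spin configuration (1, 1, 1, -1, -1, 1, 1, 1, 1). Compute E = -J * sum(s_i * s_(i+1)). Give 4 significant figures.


Step 1: Nearest-neighbor products: 1, 1, -1, 1, -1, 1, 1, 1
Step 2: Sum of products = 4
Step 3: E = -0.342 * 4 = -1.368

-1.368


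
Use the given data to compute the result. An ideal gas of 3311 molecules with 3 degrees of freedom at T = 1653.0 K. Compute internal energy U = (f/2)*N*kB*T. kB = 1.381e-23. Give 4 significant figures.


Step 1: f/2 = 3/2 = 1.5
Step 2: N*kB*T = 3311*1.381e-23*1653.0 = 7.558e-17
Step 3: U = 1.5 * 7.558e-17 = 1.134e-16 J

1.134e-16


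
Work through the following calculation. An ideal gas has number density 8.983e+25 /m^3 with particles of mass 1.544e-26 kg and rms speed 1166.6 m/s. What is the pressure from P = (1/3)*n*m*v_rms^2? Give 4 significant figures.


Step 1: v_rms^2 = 1166.6^2 = 1.361e+06
Step 2: n*m = 8.983e+25*1.544e-26 = 1.387
Step 3: P = (1/3)*1.387*1.361e+06 = 6.292e+05 Pa

6.292e+05


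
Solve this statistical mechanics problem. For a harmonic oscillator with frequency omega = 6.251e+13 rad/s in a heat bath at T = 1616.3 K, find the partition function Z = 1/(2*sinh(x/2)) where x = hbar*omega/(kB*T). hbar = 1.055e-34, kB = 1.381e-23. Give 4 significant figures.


Step 1: Compute x = hbar*omega/(kB*T) = 1.055e-34*6.251e+13/(1.381e-23*1616.3) = 0.2955
Step 2: x/2 = 0.1477
Step 3: sinh(x/2) = 0.1483
Step 4: Z = 1/(2*0.1483) = 3.372

3.372


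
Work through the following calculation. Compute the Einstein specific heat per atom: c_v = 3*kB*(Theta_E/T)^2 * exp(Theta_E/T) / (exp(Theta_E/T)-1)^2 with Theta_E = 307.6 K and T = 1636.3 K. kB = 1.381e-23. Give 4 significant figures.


Step 1: x = Theta_E/T = 307.6/1636.3 = 0.188
Step 2: x^2 = 0.03534
Step 3: exp(x) = 1.207
Step 4: c_v = 3*1.381e-23*0.03534*1.207/(1.207-1)^2 = 4.131e-23

4.131e-23


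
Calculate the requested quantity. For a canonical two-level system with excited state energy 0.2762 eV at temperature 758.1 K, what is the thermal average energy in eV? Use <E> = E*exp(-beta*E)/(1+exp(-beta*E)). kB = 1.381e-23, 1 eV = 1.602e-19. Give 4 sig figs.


Step 1: beta*E = 0.2762*1.602e-19/(1.381e-23*758.1) = 4.226
Step 2: exp(-beta*E) = 0.01461
Step 3: <E> = 0.2762*0.01461/(1+0.01461) = 0.003976 eV

0.003976


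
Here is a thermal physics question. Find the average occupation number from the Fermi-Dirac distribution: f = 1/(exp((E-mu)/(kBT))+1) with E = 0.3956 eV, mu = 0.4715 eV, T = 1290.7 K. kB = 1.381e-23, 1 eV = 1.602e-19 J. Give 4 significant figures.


Step 1: (E - mu) = 0.3956 - 0.4715 = -0.0759 eV
Step 2: Convert: (E-mu)*eV = -1.216e-20 J
Step 3: x = (E-mu)*eV/(kB*T) = -0.6822
Step 4: f = 1/(exp(-0.6822)+1) = 0.6642

0.6642


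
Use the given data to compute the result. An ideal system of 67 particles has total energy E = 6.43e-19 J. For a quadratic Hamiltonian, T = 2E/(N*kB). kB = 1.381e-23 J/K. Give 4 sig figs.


Step 1: Numerator = 2*E = 2*6.43e-19 = 1.286e-18 J
Step 2: Denominator = N*kB = 67*1.381e-23 = 9.253e-22
Step 3: T = 1.286e-18 / 9.253e-22 = 1390 K

1390


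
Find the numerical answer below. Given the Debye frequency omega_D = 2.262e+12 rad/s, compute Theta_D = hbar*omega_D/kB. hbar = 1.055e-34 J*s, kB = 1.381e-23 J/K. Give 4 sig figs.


Step 1: hbar*omega_D = 1.055e-34 * 2.262e+12 = 2.386e-22 J
Step 2: Theta_D = 2.386e-22 / 1.381e-23
Step 3: Theta_D = 17.28 K

17.28


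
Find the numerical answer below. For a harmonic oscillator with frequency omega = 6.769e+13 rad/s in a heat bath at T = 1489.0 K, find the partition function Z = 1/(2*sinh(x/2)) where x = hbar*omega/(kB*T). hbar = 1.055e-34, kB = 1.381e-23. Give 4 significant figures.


Step 1: Compute x = hbar*omega/(kB*T) = 1.055e-34*6.769e+13/(1.381e-23*1489.0) = 0.3473
Step 2: x/2 = 0.1736
Step 3: sinh(x/2) = 0.1745
Step 4: Z = 1/(2*0.1745) = 2.865

2.865


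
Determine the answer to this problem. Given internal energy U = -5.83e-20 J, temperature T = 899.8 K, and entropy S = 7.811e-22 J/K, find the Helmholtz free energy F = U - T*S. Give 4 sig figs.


Step 1: T*S = 899.8 * 7.811e-22 = 7.028e-19 J
Step 2: F = U - T*S = -5.83e-20 - 7.028e-19
Step 3: F = -7.611e-19 J

-7.611e-19


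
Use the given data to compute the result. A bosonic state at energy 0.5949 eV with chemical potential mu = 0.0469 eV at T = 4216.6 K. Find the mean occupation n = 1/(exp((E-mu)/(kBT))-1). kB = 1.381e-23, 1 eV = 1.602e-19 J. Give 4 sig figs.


Step 1: (E - mu) = 0.548 eV
Step 2: x = (E-mu)*eV/(kB*T) = 0.548*1.602e-19/(1.381e-23*4216.6) = 1.508
Step 3: exp(x) = 4.516
Step 4: n = 1/(exp(x)-1) = 0.2844

0.2844


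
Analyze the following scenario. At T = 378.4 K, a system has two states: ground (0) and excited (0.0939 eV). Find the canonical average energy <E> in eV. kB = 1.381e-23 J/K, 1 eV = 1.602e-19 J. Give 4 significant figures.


Step 1: beta*E = 0.0939*1.602e-19/(1.381e-23*378.4) = 2.879
Step 2: exp(-beta*E) = 0.05621
Step 3: <E> = 0.0939*0.05621/(1+0.05621) = 0.004997 eV

0.004997


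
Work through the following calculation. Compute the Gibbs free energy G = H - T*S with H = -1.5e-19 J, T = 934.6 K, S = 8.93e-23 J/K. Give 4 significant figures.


Step 1: T*S = 934.6 * 8.93e-23 = 8.346e-20 J
Step 2: G = H - T*S = -1.5e-19 - 8.346e-20
Step 3: G = -2.335e-19 J

-2.335e-19


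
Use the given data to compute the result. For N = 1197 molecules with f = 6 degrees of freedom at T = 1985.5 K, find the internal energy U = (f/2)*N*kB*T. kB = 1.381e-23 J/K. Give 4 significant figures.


Step 1: f/2 = 6/2 = 3.0
Step 2: N*kB*T = 1197*1.381e-23*1985.5 = 3.282e-17
Step 3: U = 3.0 * 3.282e-17 = 9.846e-17 J

9.846e-17


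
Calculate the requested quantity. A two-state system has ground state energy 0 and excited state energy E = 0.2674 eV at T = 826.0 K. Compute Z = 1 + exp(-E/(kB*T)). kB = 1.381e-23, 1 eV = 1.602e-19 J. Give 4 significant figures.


Step 1: Compute beta*E = E*eV/(kB*T) = 0.2674*1.602e-19/(1.381e-23*826.0) = 3.755
Step 2: exp(-beta*E) = exp(-3.755) = 0.02339
Step 3: Z = 1 + 0.02339 = 1.023

1.023


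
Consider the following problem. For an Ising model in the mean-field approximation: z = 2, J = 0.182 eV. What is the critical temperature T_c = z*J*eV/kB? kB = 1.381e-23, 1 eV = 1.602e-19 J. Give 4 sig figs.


Step 1: z*J = 2*0.182 = 0.364 eV
Step 2: Convert to Joules: 0.364*1.602e-19 = 5.831e-20 J
Step 3: T_c = 5.831e-20 / 1.381e-23 = 4223 K

4223


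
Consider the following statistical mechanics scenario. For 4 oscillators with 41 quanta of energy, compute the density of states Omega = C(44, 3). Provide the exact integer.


Step 1: Use binomial coefficient C(44, 3)
Step 2: Numerator = 44! / 41!
Step 3: Denominator = 3!
Step 4: Omega = 13244

13244


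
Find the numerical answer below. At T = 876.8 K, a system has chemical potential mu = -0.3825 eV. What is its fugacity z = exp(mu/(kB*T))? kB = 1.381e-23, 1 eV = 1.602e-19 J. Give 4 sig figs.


Step 1: Convert mu to Joules: -0.3825*1.602e-19 = -6.128e-20 J
Step 2: kB*T = 1.381e-23*876.8 = 1.211e-20 J
Step 3: mu/(kB*T) = -5.061
Step 4: z = exp(-5.061) = 0.006342

0.006342


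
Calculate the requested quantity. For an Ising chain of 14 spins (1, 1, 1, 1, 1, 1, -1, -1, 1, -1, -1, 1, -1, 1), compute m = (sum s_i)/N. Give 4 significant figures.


Step 1: Count up spins (+1): 9, down spins (-1): 5
Step 2: Total magnetization M = 9 - 5 = 4
Step 3: m = M/N = 4/14 = 0.2857

0.2857


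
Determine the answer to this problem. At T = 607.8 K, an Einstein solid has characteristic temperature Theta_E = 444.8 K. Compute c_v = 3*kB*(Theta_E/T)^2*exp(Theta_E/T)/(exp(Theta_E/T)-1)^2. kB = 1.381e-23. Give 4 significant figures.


Step 1: x = Theta_E/T = 444.8/607.8 = 0.7318
Step 2: x^2 = 0.5356
Step 3: exp(x) = 2.079
Step 4: c_v = 3*1.381e-23*0.5356*2.079/(2.079-1)^2 = 3.963e-23

3.963e-23


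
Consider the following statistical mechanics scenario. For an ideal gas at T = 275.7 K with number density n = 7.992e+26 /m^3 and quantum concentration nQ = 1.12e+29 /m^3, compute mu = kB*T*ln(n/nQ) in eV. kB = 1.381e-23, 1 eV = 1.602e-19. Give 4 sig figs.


Step 1: n/nQ = 7.992e+26/1.12e+29 = 0.007136
Step 2: ln(n/nQ) = -4.943
Step 3: mu = kB*T*ln(n/nQ) = 3.807e-21*-4.943 = -1.882e-20 J
Step 4: Convert to eV: -1.882e-20/1.602e-19 = -0.1175 eV

-0.1175


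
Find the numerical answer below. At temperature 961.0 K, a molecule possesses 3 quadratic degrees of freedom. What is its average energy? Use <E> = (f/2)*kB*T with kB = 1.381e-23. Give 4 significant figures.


Step 1: f/2 = 3/2 = 1.5
Step 2: kB*T = 1.381e-23 * 961.0 = 1.327e-20
Step 3: <E> = 1.5 * 1.327e-20 = 1.991e-20 J

1.991e-20


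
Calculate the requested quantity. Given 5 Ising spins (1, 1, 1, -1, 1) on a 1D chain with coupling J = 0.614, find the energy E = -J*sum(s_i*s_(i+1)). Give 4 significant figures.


Step 1: Nearest-neighbor products: 1, 1, -1, -1
Step 2: Sum of products = 0
Step 3: E = -0.614 * 0 = 0

0


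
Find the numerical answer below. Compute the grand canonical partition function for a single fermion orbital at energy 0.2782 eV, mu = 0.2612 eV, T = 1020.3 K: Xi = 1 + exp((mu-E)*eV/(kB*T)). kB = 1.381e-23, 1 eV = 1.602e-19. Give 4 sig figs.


Step 1: (mu - E) = 0.2612 - 0.2782 = -0.017 eV
Step 2: x = (mu-E)*eV/(kB*T) = -0.017*1.602e-19/(1.381e-23*1020.3) = -0.1933
Step 3: exp(x) = 0.8243
Step 4: Xi = 1 + 0.8243 = 1.824

1.824


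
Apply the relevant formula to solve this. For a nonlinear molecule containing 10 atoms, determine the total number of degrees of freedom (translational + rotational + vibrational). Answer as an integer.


Step 1: Translational DOF = 3
Step 2: Rotational DOF (nonlinear) = 3
Step 3: Vibrational DOF = 3*10 - 6 = 24
Step 4: Total = 3 + 3 + 24 = 30

30


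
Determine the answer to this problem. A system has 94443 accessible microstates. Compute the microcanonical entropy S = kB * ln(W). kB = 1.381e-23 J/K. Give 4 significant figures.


Step 1: ln(W) = ln(94443) = 11.46
Step 2: S = kB * ln(W) = 1.381e-23 * 11.46
Step 3: S = 1.582e-22 J/K

1.582e-22


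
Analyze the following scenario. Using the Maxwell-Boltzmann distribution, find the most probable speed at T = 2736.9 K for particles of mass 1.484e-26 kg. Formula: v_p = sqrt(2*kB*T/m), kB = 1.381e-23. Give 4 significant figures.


Step 1: Numerator = 2*kB*T = 2*1.381e-23*2736.9 = 7.559e-20
Step 2: Ratio = 7.559e-20 / 1.484e-26 = 5.094e+06
Step 3: v_p = sqrt(5.094e+06) = 2257 m/s

2257


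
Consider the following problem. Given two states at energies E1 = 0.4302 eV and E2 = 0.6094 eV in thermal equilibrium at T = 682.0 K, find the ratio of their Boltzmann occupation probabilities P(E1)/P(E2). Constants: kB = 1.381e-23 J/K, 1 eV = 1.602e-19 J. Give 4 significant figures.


Step 1: Compute energy difference dE = E1 - E2 = 0.4302 - 0.6094 = -0.1792 eV
Step 2: Convert to Joules: dE_J = -0.1792 * 1.602e-19 = -2.871e-20 J
Step 3: Compute exponent = -dE_J / (kB * T) = -(-2.871e-20) / (1.381e-23 * 682.0) = 3.048
Step 4: P(E1)/P(E2) = exp(3.048) = 21.07

21.07


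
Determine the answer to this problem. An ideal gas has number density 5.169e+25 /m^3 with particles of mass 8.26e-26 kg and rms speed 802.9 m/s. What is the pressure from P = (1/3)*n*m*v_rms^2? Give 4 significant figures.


Step 1: v_rms^2 = 802.9^2 = 6.446e+05
Step 2: n*m = 5.169e+25*8.26e-26 = 4.27
Step 3: P = (1/3)*4.27*6.446e+05 = 9.175e+05 Pa

9.175e+05


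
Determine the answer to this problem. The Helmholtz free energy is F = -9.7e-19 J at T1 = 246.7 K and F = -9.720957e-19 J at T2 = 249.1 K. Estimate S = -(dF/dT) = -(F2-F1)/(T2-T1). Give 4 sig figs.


Step 1: dF = F2 - F1 = -9.720957e-19 - (-9.7e-19) = -2.0957e-21 J
Step 2: dT = T2 - T1 = 249.1 - 246.7 = 2.4 K
Step 3: S = -dF/dT = -(-2.0957e-21)/2.4 = 8.732e-22 J/K

8.732e-22


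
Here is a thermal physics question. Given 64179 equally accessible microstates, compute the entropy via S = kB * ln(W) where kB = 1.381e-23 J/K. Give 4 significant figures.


Step 1: ln(W) = ln(64179) = 11.07
Step 2: S = kB * ln(W) = 1.381e-23 * 11.07
Step 3: S = 1.529e-22 J/K

1.529e-22


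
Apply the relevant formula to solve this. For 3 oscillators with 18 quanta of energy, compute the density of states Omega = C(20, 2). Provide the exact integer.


Step 1: Use binomial coefficient C(20, 2)
Step 2: Numerator = 20! / 18!
Step 3: Denominator = 2!
Step 4: Omega = 190

190


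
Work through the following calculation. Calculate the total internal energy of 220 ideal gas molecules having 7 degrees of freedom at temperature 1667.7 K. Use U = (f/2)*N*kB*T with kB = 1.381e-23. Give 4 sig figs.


Step 1: f/2 = 7/2 = 3.5
Step 2: N*kB*T = 220*1.381e-23*1667.7 = 5.067e-18
Step 3: U = 3.5 * 5.067e-18 = 1.773e-17 J

1.773e-17


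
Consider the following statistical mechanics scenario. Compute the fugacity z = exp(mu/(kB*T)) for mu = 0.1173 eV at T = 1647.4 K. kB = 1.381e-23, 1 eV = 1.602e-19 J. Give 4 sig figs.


Step 1: Convert mu to Joules: 0.1173*1.602e-19 = 1.879e-20 J
Step 2: kB*T = 1.381e-23*1647.4 = 2.275e-20 J
Step 3: mu/(kB*T) = 0.826
Step 4: z = exp(0.826) = 2.284

2.284


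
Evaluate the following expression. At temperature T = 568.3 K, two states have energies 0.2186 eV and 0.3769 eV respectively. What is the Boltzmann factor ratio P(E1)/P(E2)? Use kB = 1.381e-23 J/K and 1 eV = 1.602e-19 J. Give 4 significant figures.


Step 1: Compute energy difference dE = E1 - E2 = 0.2186 - 0.3769 = -0.1583 eV
Step 2: Convert to Joules: dE_J = -0.1583 * 1.602e-19 = -2.536e-20 J
Step 3: Compute exponent = -dE_J / (kB * T) = -(-2.536e-20) / (1.381e-23 * 568.3) = 3.231
Step 4: P(E1)/P(E2) = exp(3.231) = 25.31

25.31


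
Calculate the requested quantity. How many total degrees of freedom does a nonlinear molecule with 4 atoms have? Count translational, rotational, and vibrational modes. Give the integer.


Step 1: Translational DOF = 3
Step 2: Rotational DOF (nonlinear) = 3
Step 3: Vibrational DOF = 3*4 - 6 = 6
Step 4: Total = 3 + 3 + 6 = 12

12


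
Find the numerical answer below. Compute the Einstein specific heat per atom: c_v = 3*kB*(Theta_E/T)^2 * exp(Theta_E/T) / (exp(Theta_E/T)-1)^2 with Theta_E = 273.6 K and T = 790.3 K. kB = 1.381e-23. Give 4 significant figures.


Step 1: x = Theta_E/T = 273.6/790.3 = 0.3462
Step 2: x^2 = 0.1199
Step 3: exp(x) = 1.414
Step 4: c_v = 3*1.381e-23*0.1199*1.414/(1.414-1)^2 = 4.102e-23

4.102e-23


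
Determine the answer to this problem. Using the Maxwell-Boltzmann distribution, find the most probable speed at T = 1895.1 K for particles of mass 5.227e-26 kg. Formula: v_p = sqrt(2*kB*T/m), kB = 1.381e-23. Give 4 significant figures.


Step 1: Numerator = 2*kB*T = 2*1.381e-23*1895.1 = 5.234e-20
Step 2: Ratio = 5.234e-20 / 5.227e-26 = 1.001e+06
Step 3: v_p = sqrt(1.001e+06) = 1001 m/s

1001


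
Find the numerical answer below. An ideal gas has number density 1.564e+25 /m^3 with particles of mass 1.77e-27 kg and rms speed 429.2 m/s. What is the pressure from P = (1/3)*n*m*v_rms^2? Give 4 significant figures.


Step 1: v_rms^2 = 429.2^2 = 1.842e+05
Step 2: n*m = 1.564e+25*1.77e-27 = 0.02768
Step 3: P = (1/3)*0.02768*1.842e+05 = 1700 Pa

1700


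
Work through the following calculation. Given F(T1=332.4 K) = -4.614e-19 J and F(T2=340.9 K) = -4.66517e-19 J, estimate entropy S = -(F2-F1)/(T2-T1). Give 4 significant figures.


Step 1: dF = F2 - F1 = -4.66517e-19 - (-4.614e-19) = -5.117e-21 J
Step 2: dT = T2 - T1 = 340.9 - 332.4 = 8.5 K
Step 3: S = -dF/dT = -(-5.117e-21)/8.5 = 6.02e-22 J/K

6.02e-22


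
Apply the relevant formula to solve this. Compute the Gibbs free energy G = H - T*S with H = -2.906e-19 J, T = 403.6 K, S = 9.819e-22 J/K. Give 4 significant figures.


Step 1: T*S = 403.6 * 9.819e-22 = 3.963e-19 J
Step 2: G = H - T*S = -2.906e-19 - 3.963e-19
Step 3: G = -6.869e-19 J

-6.869e-19


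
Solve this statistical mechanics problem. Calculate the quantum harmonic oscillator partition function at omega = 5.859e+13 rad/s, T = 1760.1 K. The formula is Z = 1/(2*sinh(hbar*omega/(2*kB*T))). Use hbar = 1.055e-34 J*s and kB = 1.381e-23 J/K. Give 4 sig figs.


Step 1: Compute x = hbar*omega/(kB*T) = 1.055e-34*5.859e+13/(1.381e-23*1760.1) = 0.2543
Step 2: x/2 = 0.1271
Step 3: sinh(x/2) = 0.1275
Step 4: Z = 1/(2*0.1275) = 3.922

3.922


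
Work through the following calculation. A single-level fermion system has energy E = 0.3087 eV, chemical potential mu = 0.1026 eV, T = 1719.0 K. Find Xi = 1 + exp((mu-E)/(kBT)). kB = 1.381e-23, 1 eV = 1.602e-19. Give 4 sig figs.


Step 1: (mu - E) = 0.1026 - 0.3087 = -0.2061 eV
Step 2: x = (mu-E)*eV/(kB*T) = -0.2061*1.602e-19/(1.381e-23*1719.0) = -1.391
Step 3: exp(x) = 0.2489
Step 4: Xi = 1 + 0.2489 = 1.249

1.249


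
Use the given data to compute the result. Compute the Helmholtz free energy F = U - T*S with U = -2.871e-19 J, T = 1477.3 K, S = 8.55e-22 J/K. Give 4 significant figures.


Step 1: T*S = 1477.3 * 8.55e-22 = 1.263e-18 J
Step 2: F = U - T*S = -2.871e-19 - 1.263e-18
Step 3: F = -1.55e-18 J

-1.55e-18


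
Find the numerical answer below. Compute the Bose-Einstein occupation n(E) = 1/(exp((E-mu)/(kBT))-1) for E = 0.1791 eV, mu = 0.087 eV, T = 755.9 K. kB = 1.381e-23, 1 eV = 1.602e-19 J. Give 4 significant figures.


Step 1: (E - mu) = 0.0921 eV
Step 2: x = (E-mu)*eV/(kB*T) = 0.0921*1.602e-19/(1.381e-23*755.9) = 1.413
Step 3: exp(x) = 4.11
Step 4: n = 1/(exp(x)-1) = 0.3216

0.3216


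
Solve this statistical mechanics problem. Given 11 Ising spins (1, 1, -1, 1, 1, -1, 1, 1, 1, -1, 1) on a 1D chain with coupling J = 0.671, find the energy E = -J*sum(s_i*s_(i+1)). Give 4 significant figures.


Step 1: Nearest-neighbor products: 1, -1, -1, 1, -1, -1, 1, 1, -1, -1
Step 2: Sum of products = -2
Step 3: E = -0.671 * -2 = 1.342

1.342


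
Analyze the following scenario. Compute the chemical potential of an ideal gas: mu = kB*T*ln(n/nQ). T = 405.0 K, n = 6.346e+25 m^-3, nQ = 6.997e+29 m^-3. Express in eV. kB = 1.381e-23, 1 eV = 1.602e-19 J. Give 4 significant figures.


Step 1: n/nQ = 6.346e+25/6.997e+29 = 9.07e-05
Step 2: ln(n/nQ) = -9.308
Step 3: mu = kB*T*ln(n/nQ) = 5.593e-21*-9.308 = -5.206e-20 J
Step 4: Convert to eV: -5.206e-20/1.602e-19 = -0.325 eV

-0.325


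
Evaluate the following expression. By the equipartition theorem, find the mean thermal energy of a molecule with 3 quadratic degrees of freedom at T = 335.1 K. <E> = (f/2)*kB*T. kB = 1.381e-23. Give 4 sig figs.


Step 1: f/2 = 3/2 = 1.5
Step 2: kB*T = 1.381e-23 * 335.1 = 4.628e-21
Step 3: <E> = 1.5 * 4.628e-21 = 6.942e-21 J

6.942e-21


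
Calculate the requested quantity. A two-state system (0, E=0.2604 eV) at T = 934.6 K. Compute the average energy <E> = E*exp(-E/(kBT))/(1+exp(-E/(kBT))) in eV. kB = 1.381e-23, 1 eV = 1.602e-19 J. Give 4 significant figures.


Step 1: beta*E = 0.2604*1.602e-19/(1.381e-23*934.6) = 3.232
Step 2: exp(-beta*E) = 0.03947
Step 3: <E> = 0.2604*0.03947/(1+0.03947) = 0.009889 eV

0.009889


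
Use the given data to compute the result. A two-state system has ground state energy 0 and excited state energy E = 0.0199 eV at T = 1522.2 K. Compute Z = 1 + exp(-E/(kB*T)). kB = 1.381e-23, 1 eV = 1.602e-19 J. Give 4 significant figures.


Step 1: Compute beta*E = E*eV/(kB*T) = 0.0199*1.602e-19/(1.381e-23*1522.2) = 0.1517
Step 2: exp(-beta*E) = exp(-0.1517) = 0.8593
Step 3: Z = 1 + 0.8593 = 1.859

1.859


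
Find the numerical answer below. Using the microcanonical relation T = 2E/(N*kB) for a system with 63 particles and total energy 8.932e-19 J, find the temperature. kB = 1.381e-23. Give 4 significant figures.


Step 1: Numerator = 2*E = 2*8.932e-19 = 1.786e-18 J
Step 2: Denominator = N*kB = 63*1.381e-23 = 8.7e-22
Step 3: T = 1.786e-18 / 8.7e-22 = 2053 K

2053


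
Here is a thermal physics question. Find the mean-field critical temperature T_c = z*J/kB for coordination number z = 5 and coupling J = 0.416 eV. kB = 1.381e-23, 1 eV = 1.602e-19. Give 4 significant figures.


Step 1: z*J = 5*0.416 = 2.08 eV
Step 2: Convert to Joules: 2.08*1.602e-19 = 3.332e-19 J
Step 3: T_c = 3.332e-19 / 1.381e-23 = 2.413e+04 K

2.413e+04


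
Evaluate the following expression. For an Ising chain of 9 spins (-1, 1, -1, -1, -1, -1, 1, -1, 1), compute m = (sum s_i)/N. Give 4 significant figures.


Step 1: Count up spins (+1): 3, down spins (-1): 6
Step 2: Total magnetization M = 3 - 6 = -3
Step 3: m = M/N = -3/9 = -0.3333

-0.3333


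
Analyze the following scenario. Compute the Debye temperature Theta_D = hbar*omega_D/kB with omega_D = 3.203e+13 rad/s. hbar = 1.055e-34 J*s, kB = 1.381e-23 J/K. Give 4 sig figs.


Step 1: hbar*omega_D = 1.055e-34 * 3.203e+13 = 3.379e-21 J
Step 2: Theta_D = 3.379e-21 / 1.381e-23
Step 3: Theta_D = 244.7 K

244.7


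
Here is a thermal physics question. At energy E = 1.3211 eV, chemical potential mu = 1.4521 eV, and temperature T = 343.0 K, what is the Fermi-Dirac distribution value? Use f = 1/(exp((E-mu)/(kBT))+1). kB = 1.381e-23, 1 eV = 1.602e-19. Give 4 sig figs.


Step 1: (E - mu) = 1.3211 - 1.4521 = -0.131 eV
Step 2: Convert: (E-mu)*eV = -2.099e-20 J
Step 3: x = (E-mu)*eV/(kB*T) = -4.43
Step 4: f = 1/(exp(-4.43)+1) = 0.9882

0.9882


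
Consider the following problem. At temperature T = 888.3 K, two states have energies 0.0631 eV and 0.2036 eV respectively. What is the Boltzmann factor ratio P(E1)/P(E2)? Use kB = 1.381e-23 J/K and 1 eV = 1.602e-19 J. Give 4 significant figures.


Step 1: Compute energy difference dE = E1 - E2 = 0.0631 - 0.2036 = -0.1405 eV
Step 2: Convert to Joules: dE_J = -0.1405 * 1.602e-19 = -2.251e-20 J
Step 3: Compute exponent = -dE_J / (kB * T) = -(-2.251e-20) / (1.381e-23 * 888.3) = 1.835
Step 4: P(E1)/P(E2) = exp(1.835) = 6.264

6.264


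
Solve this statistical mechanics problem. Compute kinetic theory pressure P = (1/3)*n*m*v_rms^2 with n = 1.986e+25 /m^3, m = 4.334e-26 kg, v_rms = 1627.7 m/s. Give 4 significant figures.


Step 1: v_rms^2 = 1627.7^2 = 2.649e+06
Step 2: n*m = 1.986e+25*4.334e-26 = 0.8607
Step 3: P = (1/3)*0.8607*2.649e+06 = 7.601e+05 Pa

7.601e+05


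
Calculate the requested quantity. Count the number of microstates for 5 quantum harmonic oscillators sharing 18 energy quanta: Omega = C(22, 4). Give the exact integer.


Step 1: Use binomial coefficient C(22, 4)
Step 2: Numerator = 22! / 18!
Step 3: Denominator = 4!
Step 4: Omega = 7315

7315


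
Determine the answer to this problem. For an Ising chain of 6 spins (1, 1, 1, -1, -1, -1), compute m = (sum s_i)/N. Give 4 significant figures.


Step 1: Count up spins (+1): 3, down spins (-1): 3
Step 2: Total magnetization M = 3 - 3 = 0
Step 3: m = M/N = 0/6 = 0

0


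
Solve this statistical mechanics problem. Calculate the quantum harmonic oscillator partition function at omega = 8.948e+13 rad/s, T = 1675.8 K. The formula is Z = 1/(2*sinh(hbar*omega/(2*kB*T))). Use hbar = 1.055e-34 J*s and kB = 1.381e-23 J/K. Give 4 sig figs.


Step 1: Compute x = hbar*omega/(kB*T) = 1.055e-34*8.948e+13/(1.381e-23*1675.8) = 0.4079
Step 2: x/2 = 0.204
Step 3: sinh(x/2) = 0.2054
Step 4: Z = 1/(2*0.2054) = 2.435

2.435


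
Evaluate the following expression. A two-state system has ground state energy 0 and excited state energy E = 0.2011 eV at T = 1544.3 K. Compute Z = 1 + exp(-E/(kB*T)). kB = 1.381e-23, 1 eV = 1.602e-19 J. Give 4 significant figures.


Step 1: Compute beta*E = E*eV/(kB*T) = 0.2011*1.602e-19/(1.381e-23*1544.3) = 1.511
Step 2: exp(-beta*E) = exp(-1.511) = 0.2208
Step 3: Z = 1 + 0.2208 = 1.221

1.221


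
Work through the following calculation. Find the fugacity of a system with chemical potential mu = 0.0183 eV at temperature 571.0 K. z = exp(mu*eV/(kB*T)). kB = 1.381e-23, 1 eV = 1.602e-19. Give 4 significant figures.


Step 1: Convert mu to Joules: 0.0183*1.602e-19 = 2.932e-21 J
Step 2: kB*T = 1.381e-23*571.0 = 7.886e-21 J
Step 3: mu/(kB*T) = 0.3718
Step 4: z = exp(0.3718) = 1.45

1.45


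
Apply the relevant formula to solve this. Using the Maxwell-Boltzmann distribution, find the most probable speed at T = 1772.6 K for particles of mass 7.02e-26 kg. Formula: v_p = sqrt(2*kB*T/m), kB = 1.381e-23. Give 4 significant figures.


Step 1: Numerator = 2*kB*T = 2*1.381e-23*1772.6 = 4.896e-20
Step 2: Ratio = 4.896e-20 / 7.02e-26 = 6.974e+05
Step 3: v_p = sqrt(6.974e+05) = 835.1 m/s

835.1


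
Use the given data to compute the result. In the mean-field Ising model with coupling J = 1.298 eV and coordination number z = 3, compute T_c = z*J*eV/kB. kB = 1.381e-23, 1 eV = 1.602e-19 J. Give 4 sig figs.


Step 1: z*J = 3*1.298 = 3.894 eV
Step 2: Convert to Joules: 3.894*1.602e-19 = 6.238e-19 J
Step 3: T_c = 6.238e-19 / 1.381e-23 = 4.517e+04 K

4.517e+04


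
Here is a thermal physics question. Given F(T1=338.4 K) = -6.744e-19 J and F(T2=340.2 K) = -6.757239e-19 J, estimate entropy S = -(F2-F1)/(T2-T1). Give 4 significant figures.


Step 1: dF = F2 - F1 = -6.757239e-19 - (-6.744e-19) = -1.3239e-21 J
Step 2: dT = T2 - T1 = 340.2 - 338.4 = 1.8 K
Step 3: S = -dF/dT = -(-1.3239e-21)/1.8 = 7.355e-22 J/K

7.355e-22


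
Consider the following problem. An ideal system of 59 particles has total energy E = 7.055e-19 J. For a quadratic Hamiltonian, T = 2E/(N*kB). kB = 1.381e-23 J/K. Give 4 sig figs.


Step 1: Numerator = 2*E = 2*7.055e-19 = 1.411e-18 J
Step 2: Denominator = N*kB = 59*1.381e-23 = 8.148e-22
Step 3: T = 1.411e-18 / 8.148e-22 = 1732 K

1732


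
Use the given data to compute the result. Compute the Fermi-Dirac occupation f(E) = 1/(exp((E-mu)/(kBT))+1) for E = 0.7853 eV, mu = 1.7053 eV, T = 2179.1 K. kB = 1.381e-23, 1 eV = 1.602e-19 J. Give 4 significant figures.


Step 1: (E - mu) = 0.7853 - 1.7053 = -0.92 eV
Step 2: Convert: (E-mu)*eV = -1.474e-19 J
Step 3: x = (E-mu)*eV/(kB*T) = -4.898
Step 4: f = 1/(exp(-4.898)+1) = 0.9926

0.9926


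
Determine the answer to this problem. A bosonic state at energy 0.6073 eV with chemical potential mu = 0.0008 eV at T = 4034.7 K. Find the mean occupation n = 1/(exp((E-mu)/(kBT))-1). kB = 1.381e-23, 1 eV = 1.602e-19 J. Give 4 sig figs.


Step 1: (E - mu) = 0.6065 eV
Step 2: x = (E-mu)*eV/(kB*T) = 0.6065*1.602e-19/(1.381e-23*4034.7) = 1.744
Step 3: exp(x) = 5.719
Step 4: n = 1/(exp(x)-1) = 0.2119

0.2119
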